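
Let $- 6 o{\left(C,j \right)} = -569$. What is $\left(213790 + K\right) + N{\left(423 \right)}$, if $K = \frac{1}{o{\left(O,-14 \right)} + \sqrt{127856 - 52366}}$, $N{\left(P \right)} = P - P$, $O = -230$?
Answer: $\frac{511787387996}{2393879} + \frac{36 \sqrt{75490}}{2393879} \approx 2.1379 \cdot 10^{5}$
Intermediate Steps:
$N{\left(P \right)} = 0$
$o{\left(C,j \right)} = \frac{569}{6}$ ($o{\left(C,j \right)} = \left(- \frac{1}{6}\right) \left(-569\right) = \frac{569}{6}$)
$K = \frac{1}{\frac{569}{6} + \sqrt{75490}}$ ($K = \frac{1}{\frac{569}{6} + \sqrt{127856 - 52366}} = \frac{1}{\frac{569}{6} + \sqrt{75490}} \approx 0.0027057$)
$\left(213790 + K\right) + N{\left(423 \right)} = \left(213790 - \left(\frac{3414}{2393879} - \frac{36 \sqrt{75490}}{2393879}\right)\right) + 0 = \left(\frac{511787387996}{2393879} + \frac{36 \sqrt{75490}}{2393879}\right) + 0 = \frac{511787387996}{2393879} + \frac{36 \sqrt{75490}}{2393879}$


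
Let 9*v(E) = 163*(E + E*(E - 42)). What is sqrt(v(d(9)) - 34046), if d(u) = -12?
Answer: I*sqrt(202746)/3 ≈ 150.09*I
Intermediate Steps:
v(E) = 163*E/9 + 163*E*(-42 + E)/9 (v(E) = (163*(E + E*(E - 42)))/9 = (163*(E + E*(-42 + E)))/9 = (163*E + 163*E*(-42 + E))/9 = 163*E/9 + 163*E*(-42 + E)/9)
sqrt(v(d(9)) - 34046) = sqrt((163/9)*(-12)*(-41 - 12) - 34046) = sqrt((163/9)*(-12)*(-53) - 34046) = sqrt(34556/3 - 34046) = sqrt(-67582/3) = I*sqrt(202746)/3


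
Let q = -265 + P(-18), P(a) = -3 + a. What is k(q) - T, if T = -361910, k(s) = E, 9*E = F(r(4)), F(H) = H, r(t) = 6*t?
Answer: 1085738/3 ≈ 3.6191e+5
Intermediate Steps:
q = -286 (q = -265 + (-3 - 18) = -265 - 21 = -286)
E = 8/3 (E = (6*4)/9 = (⅑)*24 = 8/3 ≈ 2.6667)
k(s) = 8/3
k(q) - T = 8/3 - 1*(-361910) = 8/3 + 361910 = 1085738/3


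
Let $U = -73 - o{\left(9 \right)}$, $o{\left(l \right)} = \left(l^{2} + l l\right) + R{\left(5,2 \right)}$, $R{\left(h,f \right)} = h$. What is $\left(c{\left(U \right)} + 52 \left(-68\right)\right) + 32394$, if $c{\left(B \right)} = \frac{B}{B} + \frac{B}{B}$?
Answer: $28860$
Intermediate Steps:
$o{\left(l \right)} = 5 + 2 l^{2}$ ($o{\left(l \right)} = \left(l^{2} + l l\right) + 5 = \left(l^{2} + l^{2}\right) + 5 = 2 l^{2} + 5 = 5 + 2 l^{2}$)
$U = -240$ ($U = -73 - \left(5 + 2 \cdot 9^{2}\right) = -73 - \left(5 + 2 \cdot 81\right) = -73 - \left(5 + 162\right) = -73 - 167 = -240$)
$c{\left(B \right)} = 2$ ($c{\left(B \right)} = 1 + 1 = 2$)
$\left(c{\left(U \right)} + 52 \left(-68\right)\right) + 32394 = \left(2 + 52 \left(-68\right)\right) + 32394 = \left(2 - 3536\right) + 32394 = -3534 + 32394 = 28860$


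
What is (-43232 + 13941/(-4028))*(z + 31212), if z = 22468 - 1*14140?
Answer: -1721496839745/1007 ≈ -1.7095e+9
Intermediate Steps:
z = 8328 (z = 22468 - 14140 = 8328)
(-43232 + 13941/(-4028))*(z + 31212) = (-43232 + 13941/(-4028))*(8328 + 31212) = (-43232 + 13941*(-1/4028))*39540 = (-43232 - 13941/4028)*39540 = -174152437/4028*39540 = -1721496839745/1007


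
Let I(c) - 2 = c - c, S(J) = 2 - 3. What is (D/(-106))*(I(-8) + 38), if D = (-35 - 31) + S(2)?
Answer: 1340/53 ≈ 25.283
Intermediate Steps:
S(J) = -1
I(c) = 2 (I(c) = 2 + (c - c) = 2 + 0 = 2)
D = -67 (D = (-35 - 31) - 1 = -66 - 1 = -67)
(D/(-106))*(I(-8) + 38) = (-67/(-106))*(2 + 38) = -67*(-1/106)*40 = (67/106)*40 = 1340/53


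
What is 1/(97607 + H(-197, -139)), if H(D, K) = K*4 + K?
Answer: 1/96912 ≈ 1.0319e-5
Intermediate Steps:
H(D, K) = 5*K (H(D, K) = 4*K + K = 5*K)
1/(97607 + H(-197, -139)) = 1/(97607 + 5*(-139)) = 1/(97607 - 695) = 1/96912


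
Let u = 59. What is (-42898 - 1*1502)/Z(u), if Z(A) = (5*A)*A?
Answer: -8880/3481 ≈ -2.5510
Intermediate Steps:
Z(A) = 5*A²
(-42898 - 1*1502)/Z(u) = (-42898 - 1*1502)/((5*59²)) = (-42898 - 1502)/((5*3481)) = -44400/17405 = -44400*1/17405 = -8880/3481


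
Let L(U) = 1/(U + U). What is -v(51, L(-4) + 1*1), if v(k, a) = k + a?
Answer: -415/8 ≈ -51.875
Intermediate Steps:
L(U) = 1/(2*U)
v(k, a) = a + k
-v(51, L(-4) + 1*1) = -(((½)/(-4) + 1*1) + 51) = -(((½)*(-¼) + 1) + 51) = -((-⅛ + 1) + 51) = -(7/8 + 51) = -1*415/8 = -415/8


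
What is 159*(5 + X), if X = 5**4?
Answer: 100170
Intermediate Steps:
X = 625
159*(5 + X) = 159*(5 + 625) = 159*630 = 100170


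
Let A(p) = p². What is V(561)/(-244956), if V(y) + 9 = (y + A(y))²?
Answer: -33134246505/81652 ≈ -4.0580e+5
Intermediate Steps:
V(y) = -9 + (y + y²)²
V(561)/(-244956) = (-9 + 561²*(1 + 561)²)/(-244956) = (-9 + 314721*562²)*(-1/244956) = (-9 + 314721*315844)*(-1/244956) = (-9 + 99402739524)*(-1/244956) = 99402739515*(-1/244956) = -33134246505/81652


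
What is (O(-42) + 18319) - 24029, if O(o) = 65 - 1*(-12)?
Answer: -5633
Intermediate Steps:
O(o) = 77 (O(o) = 65 + 12 = 77)
(O(-42) + 18319) - 24029 = (77 + 18319) - 24029 = 18396 - 24029 = -5633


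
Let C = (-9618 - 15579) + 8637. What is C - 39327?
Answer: -55887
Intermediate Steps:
C = -16560 (C = -25197 + 8637 = -16560)
C - 39327 = -16560 - 39327 = -55887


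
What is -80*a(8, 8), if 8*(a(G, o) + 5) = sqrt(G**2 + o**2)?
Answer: 400 - 80*sqrt(2) ≈ 286.86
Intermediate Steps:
a(G, o) = -5 + sqrt(G**2 + o**2)/8
-80*a(8, 8) = -80*(-5 + sqrt(8**2 + 8**2)/8) = -80*(-5 + sqrt(64 + 64)/8) = -80*(-5 + sqrt(128)/8) = -80*(-5 + (8*sqrt(2))/8) = -80*(-5 + sqrt(2)) = 400 - 80*sqrt(2)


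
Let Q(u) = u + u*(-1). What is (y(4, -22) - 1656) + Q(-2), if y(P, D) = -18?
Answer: -1674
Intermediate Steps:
Q(u) = 0 (Q(u) = u - u = 0)
(y(4, -22) - 1656) + Q(-2) = (-18 - 1656) + 0 = -1674 + 0 = -1674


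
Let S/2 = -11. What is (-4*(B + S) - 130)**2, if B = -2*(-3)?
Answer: 4356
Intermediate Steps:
S = -22 (S = 2*(-11) = -22)
B = 6
(-4*(B + S) - 130)**2 = (-4*(6 - 22) - 130)**2 = (-4*(-16) - 130)**2 = (64 - 130)**2 = (-66)**2 = 4356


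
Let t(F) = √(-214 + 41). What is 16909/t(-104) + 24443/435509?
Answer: 24443/435509 - 16909*I*√173/173 ≈ 0.056125 - 1285.6*I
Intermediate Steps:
t(F) = I*√173 (t(F) = √(-173) = I*√173)
16909/t(-104) + 24443/435509 = 16909/((I*√173)) + 24443/435509 = 16909*(-I*√173/173) + 24443*(1/435509) = -16909*I*√173/173 + 24443/435509 = 24443/435509 - 16909*I*√173/173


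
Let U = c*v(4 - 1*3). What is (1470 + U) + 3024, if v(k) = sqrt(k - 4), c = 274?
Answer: 4494 + 274*I*sqrt(3) ≈ 4494.0 + 474.58*I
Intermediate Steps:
v(k) = sqrt(-4 + k)
U = 274*I*sqrt(3) (U = 274*sqrt(-4 + (4 - 1*3)) = 274*sqrt(-4 + (4 - 3)) = 274*sqrt(-4 + 1) = 274*sqrt(-3) = 274*(I*sqrt(3)) = 274*I*sqrt(3) ≈ 474.58*I)
(1470 + U) + 3024 = (1470 + 274*I*sqrt(3)) + 3024 = 4494 + 274*I*sqrt(3)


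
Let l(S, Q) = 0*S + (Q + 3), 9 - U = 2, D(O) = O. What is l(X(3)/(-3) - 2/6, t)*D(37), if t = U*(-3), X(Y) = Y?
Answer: -666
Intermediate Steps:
U = 7 (U = 9 - 1*2 = 9 - 2 = 7)
t = -21 (t = 7*(-3) = -21)
l(S, Q) = 3 + Q (l(S, Q) = 0 + (3 + Q) = 3 + Q)
l(X(3)/(-3) - 2/6, t)*D(37) = (3 - 21)*37 = -18*37 = -666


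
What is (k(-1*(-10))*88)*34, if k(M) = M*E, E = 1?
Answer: 29920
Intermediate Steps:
k(M) = M (k(M) = M*1 = M)
(k(-1*(-10))*88)*34 = (-1*(-10)*88)*34 = (10*88)*34 = 880*34 = 29920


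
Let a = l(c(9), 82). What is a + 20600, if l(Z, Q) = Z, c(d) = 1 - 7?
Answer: 20594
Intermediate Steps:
c(d) = -6
a = -6
a + 20600 = -6 + 20600 = 20594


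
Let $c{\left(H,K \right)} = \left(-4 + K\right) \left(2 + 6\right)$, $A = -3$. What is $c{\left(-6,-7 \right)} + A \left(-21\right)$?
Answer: $-25$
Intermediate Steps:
$c{\left(H,K \right)} = -32 + 8 K$ ($c{\left(H,K \right)} = \left(-4 + K\right) 8 = -32 + 8 K$)
$c{\left(-6,-7 \right)} + A \left(-21\right) = \left(-32 + 8 \left(-7\right)\right) - -63 = \left(-32 - 56\right) + 63 = -88 + 63 = -25$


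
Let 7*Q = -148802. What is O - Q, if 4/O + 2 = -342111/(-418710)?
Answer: 24563748646/1155721 ≈ 21254.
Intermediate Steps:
Q = -148802/7 (Q = (1/7)*(-148802) = -148802/7 ≈ -21257.)
O = -558280/165103 (O = 4/(-2 - 342111/(-418710)) = 4/(-2 - 342111*(-1/418710)) = 4/(-2 + 114037/139570) = 4/(-165103/139570) = 4*(-139570/165103) = -558280/165103 ≈ -3.3814)
O - Q = -558280/165103 - 1*(-148802/7) = -558280/165103 + 148802/7 = 24563748646/1155721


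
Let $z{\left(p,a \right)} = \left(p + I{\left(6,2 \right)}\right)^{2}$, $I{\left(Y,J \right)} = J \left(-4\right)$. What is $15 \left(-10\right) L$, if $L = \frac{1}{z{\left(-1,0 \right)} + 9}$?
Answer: $- \frac{5}{3} \approx -1.6667$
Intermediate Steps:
$I{\left(Y,J \right)} = - 4 J$
$z{\left(p,a \right)} = \left(-8 + p\right)^{2}$ ($z{\left(p,a \right)} = \left(p - 8\right)^{2} = \left(-8 + p\right)^{2}$)
$L = \frac{1}{90}$ ($L = \frac{1}{\left(-8 - 1\right)^{2} + 9} = \frac{1}{\left(-9\right)^{2} + 9} = \frac{1}{81 + 9} = \frac{1}{90} \approx 0.011111$)
$15 \left(-10\right) L = 15 \left(-10\right) \frac{1}{90} = \left(-150\right) \frac{1}{90} = - \frac{5}{3}$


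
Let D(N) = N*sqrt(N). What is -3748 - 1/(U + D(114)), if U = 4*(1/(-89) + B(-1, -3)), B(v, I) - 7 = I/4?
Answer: -43965453484215/11730377183 - 902994*sqrt(114)/11730377183 ≈ -3748.0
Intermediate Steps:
B(v, I) = 7 + I/4
D(N) = N**(3/2)
U = 2221/89 (U = 4*(1/(-89) + (7 + (1/4)*(-3))) = 4*(-1/89 + (7 - 3/4)) = 4*(-1/89 + 25/4) = 4*(2221/356) = 2221/89 ≈ 24.955)
-3748 - 1/(U + D(114)) = -3748 - 1/(2221/89 + 114**(3/2)) = -3748 - 1/(2221/89 + 114*sqrt(114))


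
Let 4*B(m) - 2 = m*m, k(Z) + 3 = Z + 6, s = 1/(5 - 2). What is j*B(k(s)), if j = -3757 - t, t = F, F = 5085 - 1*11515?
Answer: 17523/2 ≈ 8761.5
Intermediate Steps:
F = -6430 (F = 5085 - 11515 = -6430)
s = ⅓ (s = 1/3 = ⅓ ≈ 0.33333)
k(Z) = 3 + Z (k(Z) = -3 + (Z + 6) = -3 + (6 + Z) = 3 + Z)
B(m) = ½ + m²/4 (B(m) = ½ + (m*m)/4 = ½ + m²/4)
t = -6430
j = 2673 (j = -3757 - 1*(-6430) = -3757 + 6430 = 2673)
j*B(k(s)) = 2673*(½ + (3 + ⅓)²/4) = 2673*(½ + (10/3)²/4) = 2673*(½ + (¼)*(100/9)) = 2673*(½ + 25/9) = 2673*(59/18) = 17523/2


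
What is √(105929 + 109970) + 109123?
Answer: 109123 + √215899 ≈ 1.0959e+5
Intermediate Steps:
√(105929 + 109970) + 109123 = √215899 + 109123 = 109123 + √215899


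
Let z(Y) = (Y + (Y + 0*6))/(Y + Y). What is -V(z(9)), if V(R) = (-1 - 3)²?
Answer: -16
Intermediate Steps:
z(Y) = 1 (z(Y) = (Y + (Y + 0))/((2*Y)) = (Y + Y)*(1/(2*Y)) = (2*Y)*(1/(2*Y)) = 1)
V(R) = 16 (V(R) = (-4)² = 16)
-V(z(9)) = -1*16 = -16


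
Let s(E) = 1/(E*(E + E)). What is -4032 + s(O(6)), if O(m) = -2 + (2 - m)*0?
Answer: -32255/8 ≈ -4031.9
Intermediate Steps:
O(m) = -2 (O(m) = -2 + 0 = -2)
s(E) = 1/(2*E**2) (s(E) = 1/(E*(2*E)) = 1/(2*E**2))
-4032 + s(O(6)) = -4032 + (1/2)/(-2)**2 = -4032 + (1/2)*(1/4) = -4032 + 1/8 = -32255/8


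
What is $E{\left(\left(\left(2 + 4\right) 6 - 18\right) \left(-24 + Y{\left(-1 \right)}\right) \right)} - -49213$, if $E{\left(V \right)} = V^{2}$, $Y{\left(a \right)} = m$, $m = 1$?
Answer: $220609$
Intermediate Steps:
$Y{\left(a \right)} = 1$
$E{\left(\left(\left(2 + 4\right) 6 - 18\right) \left(-24 + Y{\left(-1 \right)}\right) \right)} - -49213 = \left(\left(\left(2 + 4\right) 6 - 18\right) \left(-24 + 1\right)\right)^{2} - -49213 = \left(\left(6 \cdot 6 - 18\right) \left(-23\right)\right)^{2} + 49213 = \left(\left(36 - 18\right) \left(-23\right)\right)^{2} + 49213 = \left(18 \left(-23\right)\right)^{2} + 49213 = \left(-414\right)^{2} + 49213 = 171396 + 49213 = 220609$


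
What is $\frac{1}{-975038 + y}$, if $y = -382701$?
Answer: $- \frac{1}{1357739} \approx -7.3652 \cdot 10^{-7}$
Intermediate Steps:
$\frac{1}{-975038 + y} = \frac{1}{-975038 - 382701} = \frac{1}{-1357739} = - \frac{1}{1357739}$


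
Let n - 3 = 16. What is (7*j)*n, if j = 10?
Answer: 1330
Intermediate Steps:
n = 19 (n = 3 + 16 = 19)
(7*j)*n = (7*10)*19 = 70*19 = 1330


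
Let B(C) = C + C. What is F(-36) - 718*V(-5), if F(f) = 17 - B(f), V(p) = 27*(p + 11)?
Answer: -116227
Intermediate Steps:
V(p) = 297 + 27*p (V(p) = 27*(11 + p) = 297 + 27*p)
B(C) = 2*C
F(f) = 17 - 2*f
F(-36) - 718*V(-5) = (17 - 2*(-36)) - 718*(297 + 27*(-5)) = (17 + 72) - 718*(297 - 135) = 89 - 718*162 = 89 - 116316 = -116227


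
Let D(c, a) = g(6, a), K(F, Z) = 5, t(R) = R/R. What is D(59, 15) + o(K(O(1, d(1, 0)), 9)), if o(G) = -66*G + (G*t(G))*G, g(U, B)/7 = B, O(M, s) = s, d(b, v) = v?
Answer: -200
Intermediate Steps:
t(R) = 1
g(U, B) = 7*B
D(c, a) = 7*a
o(G) = G² - 66*G (o(G) = -66*G + (G*1)*G = -66*G + G*G = -66*G + G² = G² - 66*G)
D(59, 15) + o(K(O(1, d(1, 0)), 9)) = 7*15 + 5*(-66 + 5) = 105 + 5*(-61) = 105 - 305 = -200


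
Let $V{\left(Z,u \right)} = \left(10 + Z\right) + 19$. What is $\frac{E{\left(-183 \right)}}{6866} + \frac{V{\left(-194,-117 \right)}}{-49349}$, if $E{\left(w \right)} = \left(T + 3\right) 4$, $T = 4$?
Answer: $\frac{1257331}{169415117} \approx 0.0074216$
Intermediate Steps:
$E{\left(w \right)} = 28$ ($E{\left(w \right)} = \left(4 + 3\right) 4 = 7 \cdot 4 = 28$)
$V{\left(Z,u \right)} = 29 + Z$
$\frac{E{\left(-183 \right)}}{6866} + \frac{V{\left(-194,-117 \right)}}{-49349} = \frac{28}{6866} + \frac{29 - 194}{-49349} = 28 \cdot \frac{1}{6866} - - \frac{165}{49349} = \frac{14}{3433} + \frac{165}{49349} = \frac{1257331}{169415117}$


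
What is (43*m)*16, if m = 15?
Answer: 10320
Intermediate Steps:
(43*m)*16 = (43*15)*16 = 645*16 = 10320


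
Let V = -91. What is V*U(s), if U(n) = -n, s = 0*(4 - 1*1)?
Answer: 0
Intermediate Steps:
s = 0 (s = 0*(4 - 1) = 0*3 = 0)
V*U(s) = -(-91)*0 = -91*0 = 0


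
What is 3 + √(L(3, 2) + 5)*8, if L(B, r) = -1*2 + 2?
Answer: 3 + 8*√5 ≈ 20.889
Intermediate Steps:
L(B, r) = 0 (L(B, r) = -2 + 2 = 0)
3 + √(L(3, 2) + 5)*8 = 3 + √(0 + 5)*8 = 3 + √5*8 = 3 + 8*√5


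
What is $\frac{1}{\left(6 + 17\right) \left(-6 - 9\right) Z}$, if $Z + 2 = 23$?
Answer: $- \frac{1}{7245} \approx -0.00013803$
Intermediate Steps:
$Z = 21$ ($Z = -2 + 23 = 21$)
$\frac{1}{\left(6 + 17\right) \left(-6 - 9\right) Z} = \frac{1}{\left(6 + 17\right) \left(-6 - 9\right) 21} = \frac{1}{23 \left(-15\right) 21} = \frac{1}{\left(-345\right) 21} = \frac{1}{-7245} = - \frac{1}{7245}$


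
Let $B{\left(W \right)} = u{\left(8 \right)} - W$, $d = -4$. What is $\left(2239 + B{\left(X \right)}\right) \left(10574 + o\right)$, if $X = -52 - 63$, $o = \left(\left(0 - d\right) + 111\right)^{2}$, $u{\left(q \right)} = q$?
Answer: $56213238$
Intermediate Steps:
$o = 13225$ ($o = \left(\left(0 - -4\right) + 111\right)^{2} = \left(\left(0 + 4\right) + 111\right)^{2} = \left(4 + 111\right)^{2} = 115^{2} = 13225$)
$X = -115$
$B{\left(W \right)} = 8 - W$
$\left(2239 + B{\left(X \right)}\right) \left(10574 + o\right) = \left(2239 + \left(8 - -115\right)\right) \left(10574 + 13225\right) = \left(2239 + \left(8 + 115\right)\right) 23799 = \left(2239 + 123\right) 23799 = 2362 \cdot 23799 = 56213238$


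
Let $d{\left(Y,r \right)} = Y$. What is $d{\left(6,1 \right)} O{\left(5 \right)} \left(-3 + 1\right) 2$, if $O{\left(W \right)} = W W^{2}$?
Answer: $-3000$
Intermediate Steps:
$O{\left(W \right)} = W^{3}$
$d{\left(6,1 \right)} O{\left(5 \right)} \left(-3 + 1\right) 2 = 6 \cdot 5^{3} \left(-3 + 1\right) 2 = 6 \cdot 125 \left(\left(-2\right) 2\right) = 750 \left(-4\right) = -3000$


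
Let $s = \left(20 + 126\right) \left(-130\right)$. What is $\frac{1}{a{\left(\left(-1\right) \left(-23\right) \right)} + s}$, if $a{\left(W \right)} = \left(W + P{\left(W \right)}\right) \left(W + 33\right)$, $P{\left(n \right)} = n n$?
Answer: $\frac{1}{11932} \approx 8.3808 \cdot 10^{-5}$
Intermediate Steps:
$P{\left(n \right)} = n^{2}$
$a{\left(W \right)} = \left(33 + W\right) \left(W + W^{2}\right)$ ($a{\left(W \right)} = \left(W + W^{2}\right) \left(W + 33\right) = \left(W + W^{2}\right) \left(33 + W\right) = \left(33 + W\right) \left(W + W^{2}\right)$)
$s = -18980$ ($s = 146 \left(-130\right) = -18980$)
$\frac{1}{a{\left(\left(-1\right) \left(-23\right) \right)} + s} = \frac{1}{\left(-1\right) \left(-23\right) \left(33 + \left(\left(-1\right) \left(-23\right)\right)^{2} + 34 \left(\left(-1\right) \left(-23\right)\right)\right) - 18980} = \frac{1}{23 \left(33 + 23^{2} + 34 \cdot 23\right) - 18980} = \frac{1}{23 \left(33 + 529 + 782\right) - 18980} = \frac{1}{23 \cdot 1344 - 18980} = \frac{1}{30912 - 18980} = \frac{1}{11932}$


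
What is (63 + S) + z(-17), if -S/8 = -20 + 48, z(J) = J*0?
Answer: -161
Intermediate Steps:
z(J) = 0
S = -224 (S = -8*(-20 + 48) = -8*28 = -224)
(63 + S) + z(-17) = (63 - 224) + 0 = -161 + 0 = -161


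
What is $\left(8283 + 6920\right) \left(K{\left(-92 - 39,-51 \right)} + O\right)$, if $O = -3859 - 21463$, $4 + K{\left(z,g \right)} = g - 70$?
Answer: $-386870741$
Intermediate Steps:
$K{\left(z,g \right)} = -74 + g$ ($K{\left(z,g \right)} = -4 + \left(g - 70\right) = -4 + \left(-70 + g\right) = -74 + g$)
$O = -25322$ ($O = -3859 - 21463 = -25322$)
$\left(8283 + 6920\right) \left(K{\left(-92 - 39,-51 \right)} + O\right) = \left(8283 + 6920\right) \left(\left(-74 - 51\right) - 25322\right) = 15203 \left(-125 - 25322\right) = 15203 \left(-25447\right) = -386870741$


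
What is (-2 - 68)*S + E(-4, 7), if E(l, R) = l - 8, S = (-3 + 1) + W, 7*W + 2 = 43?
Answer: -282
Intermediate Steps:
W = 41/7 (W = -2/7 + (⅐)*43 = -2/7 + 43/7 = 41/7 ≈ 5.8571)
S = 27/7 (S = (-3 + 1) + 41/7 = -2 + 41/7 = 27/7 ≈ 3.8571)
E(l, R) = -8 + l
(-2 - 68)*S + E(-4, 7) = (-2 - 68)*(27/7) + (-8 - 4) = -70*27/7 - 12 = -270 - 12 = -282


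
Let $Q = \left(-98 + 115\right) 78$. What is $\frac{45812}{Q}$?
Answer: $\frac{1762}{51} \approx 34.549$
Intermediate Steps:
$Q = 1326$ ($Q = 17 \cdot 78 = 1326$)
$\frac{45812}{Q} = \frac{45812}{1326} = 45812 \cdot \frac{1}{1326} = \frac{1762}{51}$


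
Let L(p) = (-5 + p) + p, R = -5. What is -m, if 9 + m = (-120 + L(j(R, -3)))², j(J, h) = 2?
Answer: -14632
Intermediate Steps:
L(p) = -5 + 2*p
m = 14632 (m = -9 + (-120 + (-5 + 2*2))² = -9 + (-120 + (-5 + 4))² = -9 + (-120 - 1)² = -9 + (-121)² = -9 + 14641 = 14632)
-m = -1*14632 = -14632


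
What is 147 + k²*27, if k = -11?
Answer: 3414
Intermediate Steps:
147 + k²*27 = 147 + (-11)²*27 = 147 + 121*27 = 147 + 3267 = 3414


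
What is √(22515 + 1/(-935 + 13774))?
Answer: √3711370834154/12839 ≈ 150.05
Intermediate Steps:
√(22515 + 1/(-935 + 13774)) = √(22515 + 1/12839) = √(289070086/12839) = √3711370834154/12839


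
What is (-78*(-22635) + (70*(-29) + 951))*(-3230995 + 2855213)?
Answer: -663048925682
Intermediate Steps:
(-78*(-22635) + (70*(-29) + 951))*(-3230995 + 2855213) = (1765530 + (-2030 + 951))*(-375782) = (1765530 - 1079)*(-375782) = 1764451*(-375782) = -663048925682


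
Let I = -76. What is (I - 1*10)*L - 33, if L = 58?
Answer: -5021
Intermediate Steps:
(I - 1*10)*L - 33 = (-76 - 1*10)*58 - 33 = (-76 - 10)*58 - 33 = -86*58 - 33 = -4988 - 33 = -5021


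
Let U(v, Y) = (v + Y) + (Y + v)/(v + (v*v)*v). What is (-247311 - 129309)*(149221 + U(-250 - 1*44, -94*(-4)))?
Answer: -238159373156743040/4235413 ≈ -5.6230e+10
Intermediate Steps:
U(v, Y) = Y + v + (Y + v)/(v + v³) (U(v, Y) = (Y + v) + (Y + v)/(v + v²*v) = (Y + v) + (Y + v)/(v + v³) = Y + v + (Y + v)/(v + v³))
(-247311 - 129309)*(149221 + U(-250 - 1*44, -94*(-4))) = (-247311 - 129309)*(149221 + (-94*(-4) + (-250 - 1*44) + (-250 - 1*44)² + (-250 - 1*44)⁴ + (-94*(-4))*(-250 - 1*44) + (-94*(-4))*(-250 - 1*44)³)/((-250 - 1*44) + (-250 - 1*44)³)) = -376620*(149221 + (376 + (-250 - 44) + (-250 - 44)² + (-250 - 44)⁴ + 376*(-250 - 44) + 376*(-250 - 44)³)/((-250 - 44) + (-250 - 44)³)) = -376620*(149221 + (376 - 294 + (-294)² + (-294)⁴ + 376*(-294) + 376*(-294)³)/(-294 + (-294)³)) = -376620*(149221 + (376 - 294 + 86436 + 7471182096 - 110544 + 376*(-25412184))/(-294 - 25412184)) = -376620*(149221 + (376 - 294 + 86436 + 7471182096 - 110544 - 9554981184)/(-25412478)) = -376620*(149221 - 1/25412478*(-2083823114)) = -376620*(149221 + 1041911557/12706239) = -376620*1897079601376/12706239 = -238159373156743040/4235413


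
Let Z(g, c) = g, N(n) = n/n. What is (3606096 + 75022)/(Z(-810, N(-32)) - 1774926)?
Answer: -1840559/887868 ≈ -2.0730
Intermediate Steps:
N(n) = 1
(3606096 + 75022)/(Z(-810, N(-32)) - 1774926) = (3606096 + 75022)/(-810 - 1774926) = 3681118/(-1775736) = 3681118*(-1/1775736) = -1840559/887868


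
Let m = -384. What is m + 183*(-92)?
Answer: -17220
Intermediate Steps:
m + 183*(-92) = -384 + 183*(-92) = -384 - 16836 = -17220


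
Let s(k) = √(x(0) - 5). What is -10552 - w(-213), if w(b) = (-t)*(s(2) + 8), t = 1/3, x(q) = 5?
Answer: -31648/3 ≈ -10549.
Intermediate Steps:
s(k) = 0 (s(k) = √(5 - 5) = √0 = 0)
t = ⅓ ≈ 0.33333
w(b) = -8/3 (w(b) = (-1*⅓)*(0 + 8) = -⅓*8 = -8/3)
-10552 - w(-213) = -10552 - 1*(-8/3) = -10552 + 8/3 = -31648/3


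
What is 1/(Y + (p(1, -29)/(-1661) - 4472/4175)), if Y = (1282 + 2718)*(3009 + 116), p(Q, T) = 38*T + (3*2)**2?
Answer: 6934675/86683434522558 ≈ 8.0000e-8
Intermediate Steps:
p(Q, T) = 36 + 38*T (p(Q, T) = 38*T + 6**2 = 38*T + 36 = 36 + 38*T)
Y = 12500000 (Y = 4000*3125 = 12500000)
1/(Y + (p(1, -29)/(-1661) - 4472/4175)) = 1/(12500000 + ((36 + 38*(-29))/(-1661) - 4472/4175)) = 1/(12500000 + ((36 - 1102)*(-1/1661) - 4472*1/4175)) = 1/(12500000 + (-1066*(-1/1661) - 4472/4175)) = 1/(12500000 + (1066/1661 - 4472/4175)) = 1/(12500000 - 2977442/6934675) = 1/(86683434522558/6934675) = 6934675/86683434522558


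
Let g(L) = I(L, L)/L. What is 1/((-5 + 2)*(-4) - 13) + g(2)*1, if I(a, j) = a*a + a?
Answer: 2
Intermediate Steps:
I(a, j) = a + a² (I(a, j) = a² + a = a + a²)
g(L) = 1 + L (g(L) = (L*(1 + L))/L = 1 + L)
1/((-5 + 2)*(-4) - 13) + g(2)*1 = 1/((-5 + 2)*(-4) - 13) + (1 + 2)*1 = 1/(-3*(-4) - 13) + 3*1 = 1/(12 - 13) + 3 = 1/(-1) + 3 = -1 + 3 = 2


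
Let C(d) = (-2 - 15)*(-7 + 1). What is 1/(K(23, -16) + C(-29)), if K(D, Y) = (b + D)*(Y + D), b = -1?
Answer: 1/256 ≈ 0.0039063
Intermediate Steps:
K(D, Y) = (-1 + D)*(D + Y) (K(D, Y) = (-1 + D)*(Y + D) = (-1 + D)*(D + Y))
C(d) = 102 (C(d) = -17*(-6) = 102)
1/(K(23, -16) + C(-29)) = 1/((23**2 - 1*23 - 1*(-16) + 23*(-16)) + 102) = 1/((529 - 23 + 16 - 368) + 102) = 1/(154 + 102) = 1/256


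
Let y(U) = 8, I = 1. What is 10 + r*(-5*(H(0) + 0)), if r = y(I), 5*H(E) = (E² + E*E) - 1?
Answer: 18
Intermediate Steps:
H(E) = -⅕ + 2*E²/5 (H(E) = ((E² + E*E) - 1)/5 = ((E² + E²) - 1)/5 = (2*E² - 1)/5 = (-1 + 2*E²)/5 = -⅕ + 2*E²/5)
r = 8
10 + r*(-5*(H(0) + 0)) = 10 + 8*(-5*((-⅕ + (⅖)*0²) + 0)) = 10 + 8*(-5*((-⅕ + (⅖)*0) + 0)) = 10 + 8*(-5*((-⅕ + 0) + 0)) = 10 + 8*(-5*(-⅕ + 0)) = 10 + 8*(-5*(-⅕)) = 10 + 8*1 = 10 + 8 = 18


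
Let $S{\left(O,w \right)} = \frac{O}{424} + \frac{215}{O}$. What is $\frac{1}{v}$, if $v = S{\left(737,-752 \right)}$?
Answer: $\frac{312488}{634329} \approx 0.49263$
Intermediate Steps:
$S{\left(O,w \right)} = \frac{215}{O} + \frac{O}{424}$ ($S{\left(O,w \right)} = O \frac{1}{424} + \frac{215}{O} = \frac{O}{424} + \frac{215}{O} = \frac{215}{O} + \frac{O}{424}$)
$v = \frac{634329}{312488}$ ($v = \frac{215}{737} + \frac{1}{424} \cdot 737 = 215 \cdot \frac{1}{737} + \frac{737}{424} = \frac{215}{737} + \frac{737}{424} = \frac{634329}{312488} \approx 2.0299$)
$\frac{1}{v} = \frac{1}{\frac{634329}{312488}} = \frac{312488}{634329}$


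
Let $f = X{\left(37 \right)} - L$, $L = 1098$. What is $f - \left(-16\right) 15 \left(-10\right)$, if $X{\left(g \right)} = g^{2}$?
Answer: $-2129$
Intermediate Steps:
$f = 271$ ($f = 37^{2} - 1098 = 1369 - 1098 = 271$)
$f - \left(-16\right) 15 \left(-10\right) = 271 - \left(-16\right) 15 \left(-10\right) = 271 - \left(-240\right) \left(-10\right) = 271 - 2400 = -2129$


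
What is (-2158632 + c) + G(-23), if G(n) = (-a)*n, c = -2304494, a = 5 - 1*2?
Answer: -4463057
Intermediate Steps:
a = 3 (a = 5 - 2 = 3)
G(n) = -3*n (G(n) = (-1*3)*n = -3*n)
(-2158632 + c) + G(-23) = (-2158632 - 2304494) - 3*(-23) = -4463126 + 69 = -4463057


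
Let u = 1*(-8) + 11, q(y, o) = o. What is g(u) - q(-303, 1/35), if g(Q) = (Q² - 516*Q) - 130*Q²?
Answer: -94816/35 ≈ -2709.0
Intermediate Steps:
u = 3 (u = -8 + 11 = 3)
g(Q) = -516*Q - 129*Q²
g(u) - q(-303, 1/35) = -129*3*(4 + 3) - 1/35 = -129*3*7 - 1*1/35 = -2709 - 1/35 = -94816/35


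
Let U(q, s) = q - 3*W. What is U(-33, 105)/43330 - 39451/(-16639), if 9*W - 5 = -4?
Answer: 10462391/4414089 ≈ 2.3702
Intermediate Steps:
W = ⅑ (W = 5/9 + (⅑)*(-4) = 5/9 - 4/9 = ⅑ ≈ 0.11111)
U(q, s) = -⅓ + q (U(q, s) = q - 3*⅑ = q - ⅓ = -⅓ + q)
U(-33, 105)/43330 - 39451/(-16639) = (-⅓ - 33)/43330 - 39451/(-16639) = -100/3*1/43330 - 39451*(-1/16639) = -10/12999 + 39451/16639 = 10462391/4414089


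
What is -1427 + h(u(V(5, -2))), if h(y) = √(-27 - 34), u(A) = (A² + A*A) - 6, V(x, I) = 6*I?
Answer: -1427 + I*√61 ≈ -1427.0 + 7.8102*I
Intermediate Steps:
u(A) = -6 + 2*A² (u(A) = (A² + A²) - 6 = 2*A² - 6 = -6 + 2*A²)
h(y) = I*√61 (h(y) = √(-61) = I*√61)
-1427 + h(u(V(5, -2))) = -1427 + I*√61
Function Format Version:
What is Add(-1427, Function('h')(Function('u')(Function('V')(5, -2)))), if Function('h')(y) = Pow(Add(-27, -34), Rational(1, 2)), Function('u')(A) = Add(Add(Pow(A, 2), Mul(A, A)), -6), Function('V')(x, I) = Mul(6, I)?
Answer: Add(-1427, Mul(I, Pow(61, Rational(1, 2)))) ≈ Add(-1427.0, Mul(7.8102, I))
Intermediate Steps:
Function('u')(A) = Add(-6, Mul(2, Pow(A, 2))) (Function('u')(A) = Add(Add(Pow(A, 2), Pow(A, 2)), -6) = Add(Mul(2, Pow(A, 2)), -6) = Add(-6, Mul(2, Pow(A, 2))))
Function('h')(y) = Mul(I, Pow(61, Rational(1, 2))) (Function('h')(y) = Pow(-61, Rational(1, 2)) = Mul(I, Pow(61, Rational(1, 2))))
Add(-1427, Function('h')(Function('u')(Function('V')(5, -2)))) = Add(-1427, Mul(I, Pow(61, Rational(1, 2))))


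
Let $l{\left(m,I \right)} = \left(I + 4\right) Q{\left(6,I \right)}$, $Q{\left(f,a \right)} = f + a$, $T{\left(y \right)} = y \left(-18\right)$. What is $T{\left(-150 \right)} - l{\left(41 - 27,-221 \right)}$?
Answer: $-43955$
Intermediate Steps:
$T{\left(y \right)} = - 18 y$
$Q{\left(f,a \right)} = a + f$
$l{\left(m,I \right)} = \left(4 + I\right) \left(6 + I\right)$ ($l{\left(m,I \right)} = \left(I + 4\right) \left(I + 6\right) = \left(4 + I\right) \left(6 + I\right)$)
$T{\left(-150 \right)} - l{\left(41 - 27,-221 \right)} = \left(-18\right) \left(-150\right) - \left(4 - 221\right) \left(6 - 221\right) = 2700 - \left(-217\right) \left(-215\right) = 2700 - 46655 = -43955$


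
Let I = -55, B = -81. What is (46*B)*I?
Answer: 204930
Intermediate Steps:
(46*B)*I = (46*(-81))*(-55) = -3726*(-55) = 204930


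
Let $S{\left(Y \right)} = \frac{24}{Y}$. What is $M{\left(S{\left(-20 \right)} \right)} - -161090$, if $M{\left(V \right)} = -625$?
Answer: $160465$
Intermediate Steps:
$M{\left(S{\left(-20 \right)} \right)} - -161090 = -625 - -161090 = -625 + 161090 = 160465$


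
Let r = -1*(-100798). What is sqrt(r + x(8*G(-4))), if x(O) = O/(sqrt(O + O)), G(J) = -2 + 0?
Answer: sqrt(100798 + 2*I*sqrt(2)) ≈ 317.49 + 0.004*I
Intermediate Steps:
G(J) = -2
r = 100798
x(O) = sqrt(2)*sqrt(O)/2 (x(O) = O/(sqrt(2*O)) = O/((sqrt(2)*sqrt(O))) = O*(sqrt(2)/(2*sqrt(O))) = sqrt(2)*sqrt(O)/2)
sqrt(r + x(8*G(-4))) = sqrt(100798 + sqrt(2)*sqrt(8*(-2))/2) = sqrt(100798 + sqrt(2)*sqrt(-16)/2) = sqrt(100798 + sqrt(2)*(4*I)/2) = sqrt(100798 + 2*I*sqrt(2))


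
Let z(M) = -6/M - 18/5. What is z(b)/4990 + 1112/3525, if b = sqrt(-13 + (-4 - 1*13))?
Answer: 553619/1758975 + I*sqrt(30)/24950 ≈ 0.31474 + 0.00021953*I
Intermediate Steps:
b = I*sqrt(30) (b = sqrt(-13 + (-4 - 13)) = sqrt(-13 - 17) = sqrt(-30) = I*sqrt(30) ≈ 5.4772*I)
z(M) = -18/5 - 6/M (z(M) = -6/M - 18*1/5 = -6/M - 18/5 = -18/5 - 6/M)
z(b)/4990 + 1112/3525 = (-18/5 - 6*(-I*sqrt(30)/30))/4990 + 1112/3525 = (-18/5 - (-1)*I*sqrt(30)/5)*(1/4990) + 1112*(1/3525) = (-18/5 + I*sqrt(30)/5)*(1/4990) + 1112/3525 = (-9/12475 + I*sqrt(30)/24950) + 1112/3525 = 553619/1758975 + I*sqrt(30)/24950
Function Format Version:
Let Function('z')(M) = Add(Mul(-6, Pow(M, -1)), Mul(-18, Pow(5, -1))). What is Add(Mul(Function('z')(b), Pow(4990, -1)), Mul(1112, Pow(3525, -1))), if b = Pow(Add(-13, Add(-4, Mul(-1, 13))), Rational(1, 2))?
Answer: Add(Rational(553619, 1758975), Mul(Rational(1, 24950), I, Pow(30, Rational(1, 2)))) ≈ Add(0.31474, Mul(0.00021953, I))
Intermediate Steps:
b = Mul(I, Pow(30, Rational(1, 2))) (b = Pow(Add(-13, Add(-4, -13)), Rational(1, 2)) = Pow(Add(-13, -17), Rational(1, 2)) = Pow(-30, Rational(1, 2)) = Mul(I, Pow(30, Rational(1, 2))) ≈ Mul(5.4772, I))
Function('z')(M) = Add(Rational(-18, 5), Mul(-6, Pow(M, -1))) (Function('z')(M) = Add(Mul(-6, Pow(M, -1)), Mul(-18, Rational(1, 5))) = Add(Mul(-6, Pow(M, -1)), Rational(-18, 5)) = Add(Rational(-18, 5), Mul(-6, Pow(M, -1))))
Add(Mul(Function('z')(b), Pow(4990, -1)), Mul(1112, Pow(3525, -1))) = Add(Mul(Add(Rational(-18, 5), Mul(-6, Pow(Mul(I, Pow(30, Rational(1, 2))), -1))), Pow(4990, -1)), Mul(1112, Pow(3525, -1))) = Add(Mul(Add(Rational(-18, 5), Mul(-6, Mul(Rational(-1, 30), I, Pow(30, Rational(1, 2))))), Rational(1, 4990)), Mul(1112, Rational(1, 3525))) = Add(Mul(Add(Rational(-18, 5), Mul(Rational(1, 5), I, Pow(30, Rational(1, 2)))), Rational(1, 4990)), Rational(1112, 3525)) = Add(Add(Rational(-9, 12475), Mul(Rational(1, 24950), I, Pow(30, Rational(1, 2)))), Rational(1112, 3525)) = Add(Rational(553619, 1758975), Mul(Rational(1, 24950), I, Pow(30, Rational(1, 2))))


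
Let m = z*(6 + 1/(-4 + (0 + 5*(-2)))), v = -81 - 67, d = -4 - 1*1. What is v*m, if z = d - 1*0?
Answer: 30710/7 ≈ 4387.1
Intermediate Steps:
d = -5 (d = -4 - 1 = -5)
z = -5 (z = -5 - 1*0 = -5 + 0 = -5)
v = -148
m = -415/14 (m = -5*(6 + 1/(-4 + (0 + 5*(-2)))) = -5*(6 + 1/(-4 + (0 - 10))) = -5*(6 + 1/(-4 - 10)) = -5*(6 + 1/(-14)) = -5*(6 - 1/14) = -5*83/14 = -415/14 ≈ -29.643)
v*m = -148*(-415/14) = 30710/7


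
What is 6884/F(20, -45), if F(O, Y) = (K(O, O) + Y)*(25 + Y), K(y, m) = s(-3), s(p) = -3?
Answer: 1721/240 ≈ 7.1708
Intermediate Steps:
K(y, m) = -3
F(O, Y) = (-3 + Y)*(25 + Y)
6884/F(20, -45) = 6884/(-75 + (-45)**2 + 22*(-45)) = 6884/(-75 + 2025 - 990) = 6884/960 = 6884*(1/960) = 1721/240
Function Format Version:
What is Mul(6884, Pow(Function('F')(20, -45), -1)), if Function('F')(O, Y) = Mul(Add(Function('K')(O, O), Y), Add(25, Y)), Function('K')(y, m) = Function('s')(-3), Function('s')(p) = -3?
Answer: Rational(1721, 240) ≈ 7.1708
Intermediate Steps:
Function('K')(y, m) = -3
Function('F')(O, Y) = Mul(Add(-3, Y), Add(25, Y))
Mul(6884, Pow(Function('F')(20, -45), -1)) = Mul(6884, Pow(Add(-75, Pow(-45, 2), Mul(22, -45)), -1)) = Mul(6884, Pow(Add(-75, 2025, -990), -1)) = Mul(6884, Pow(960, -1)) = Mul(6884, Rational(1, 960)) = Rational(1721, 240)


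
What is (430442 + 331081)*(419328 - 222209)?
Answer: 150110652237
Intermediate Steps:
(430442 + 331081)*(419328 - 222209) = 761523*197119 = 150110652237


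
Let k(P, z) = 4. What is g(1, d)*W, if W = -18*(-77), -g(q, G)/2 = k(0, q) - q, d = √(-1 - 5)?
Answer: -8316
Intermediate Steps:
d = I*√6 (d = √(-6) = I*√6 ≈ 2.4495*I)
g(q, G) = -8 + 2*q (g(q, G) = -2*(4 - q) = -8 + 2*q)
W = 1386
g(1, d)*W = (-8 + 2*1)*1386 = (-8 + 2)*1386 = -6*1386 = -8316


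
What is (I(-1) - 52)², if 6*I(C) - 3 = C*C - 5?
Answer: 97969/36 ≈ 2721.4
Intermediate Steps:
I(C) = -⅓ + C²/6 (I(C) = ½ + (C*C - 5)/6 = ½ + (C² - 5)/6 = ½ + (-5 + C²)/6 = ½ + (-⅚ + C²/6) = -⅓ + C²/6)
(I(-1) - 52)² = ((-⅓ + (⅙)*(-1)²) - 52)² = ((-⅓ + (⅙)*1) - 52)² = ((-⅓ + ⅙) - 52)² = (-⅙ - 52)² = (-313/6)² = 97969/36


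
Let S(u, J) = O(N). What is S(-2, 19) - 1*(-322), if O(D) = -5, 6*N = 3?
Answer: 317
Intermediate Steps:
N = ½ (N = (⅙)*3 = ½ ≈ 0.50000)
S(u, J) = -5
S(-2, 19) - 1*(-322) = -5 - 1*(-322) = -5 + 322 = 317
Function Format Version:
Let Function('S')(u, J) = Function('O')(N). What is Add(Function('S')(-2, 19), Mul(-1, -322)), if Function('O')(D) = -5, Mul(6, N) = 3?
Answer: 317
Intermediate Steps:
N = Rational(1, 2) (N = Mul(Rational(1, 6), 3) = Rational(1, 2) ≈ 0.50000)
Function('S')(u, J) = -5
Add(Function('S')(-2, 19), Mul(-1, -322)) = Add(-5, Mul(-1, -322)) = Add(-5, 322) = 317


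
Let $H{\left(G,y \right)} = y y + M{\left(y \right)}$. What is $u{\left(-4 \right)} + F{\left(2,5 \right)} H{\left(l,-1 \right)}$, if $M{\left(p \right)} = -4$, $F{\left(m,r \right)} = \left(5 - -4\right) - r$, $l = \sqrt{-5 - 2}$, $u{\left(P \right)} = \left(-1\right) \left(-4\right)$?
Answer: $-8$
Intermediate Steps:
$u{\left(P \right)} = 4$
$l = i \sqrt{7}$ ($l = \sqrt{-7} = i \sqrt{7} \approx 2.6458 i$)
$F{\left(m,r \right)} = 9 - r$ ($F{\left(m,r \right)} = \left(5 + 4\right) - r = 9 - r$)
$H{\left(G,y \right)} = -4 + y^{2}$ ($H{\left(G,y \right)} = y y - 4 = y^{2} - 4 = -4 + y^{2}$)
$u{\left(-4 \right)} + F{\left(2,5 \right)} H{\left(l,-1 \right)} = 4 + \left(9 - 5\right) \left(-4 + \left(-1\right)^{2}\right) = 4 + \left(9 - 5\right) \left(-4 + 1\right) = 4 + 4 \left(-3\right) = 4 - 12 = -8$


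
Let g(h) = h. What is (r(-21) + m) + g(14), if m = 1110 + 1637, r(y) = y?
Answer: 2740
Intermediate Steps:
m = 2747
(r(-21) + m) + g(14) = (-21 + 2747) + 14 = 2726 + 14 = 2740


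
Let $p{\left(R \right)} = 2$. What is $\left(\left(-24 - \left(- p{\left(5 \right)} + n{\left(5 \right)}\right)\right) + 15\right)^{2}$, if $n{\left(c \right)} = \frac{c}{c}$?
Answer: $64$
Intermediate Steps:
$n{\left(c \right)} = 1$
$\left(\left(-24 - \left(- p{\left(5 \right)} + n{\left(5 \right)}\right)\right) + 15\right)^{2} = \left(\left(-24 - \left(\left(-1\right) 2 + 1\right)\right) + 15\right)^{2} = \left(\left(-24 - \left(-2 + 1\right)\right) + 15\right)^{2} = \left(\left(-24 - -1\right) + 15\right)^{2} = \left(\left(-24 + 1\right) + 15\right)^{2} = \left(-23 + 15\right)^{2} = \left(-8\right)^{2} = 64$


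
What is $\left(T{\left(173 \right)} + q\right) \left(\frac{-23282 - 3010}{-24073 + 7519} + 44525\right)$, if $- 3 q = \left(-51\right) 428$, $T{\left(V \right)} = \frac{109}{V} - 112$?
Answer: $\frac{880166613429}{2759} \approx 3.1902 \cdot 10^{8}$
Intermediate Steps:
$T{\left(V \right)} = -112 + \frac{109}{V}$ ($T{\left(V \right)} = \frac{109}{V} - 112 = -112 + \frac{109}{V}$)
$q = 7276$ ($q = - \frac{\left(-51\right) 428}{3} = \left(- \frac{1}{3}\right) \left(-21828\right) = 7276$)
$\left(T{\left(173 \right)} + q\right) \left(\frac{-23282 - 3010}{-24073 + 7519} + 44525\right) = \left(\left(-112 + \frac{109}{173}\right) + 7276\right) \left(\frac{-23282 - 3010}{-24073 + 7519} + 44525\right) = \left(\left(-112 + 109 \cdot \frac{1}{173}\right) + 7276\right) \left(- \frac{26292}{-16554} + 44525\right) = \left(\left(-112 + \frac{109}{173}\right) + 7276\right) \left(\left(-26292\right) \left(- \frac{1}{16554}\right) + 44525\right) = \left(- \frac{19267}{173} + 7276\right) \left(\frac{4382}{2759} + 44525\right) = \frac{1239481}{173} \cdot \frac{122848857}{2759} = \frac{880166613429}{2759}$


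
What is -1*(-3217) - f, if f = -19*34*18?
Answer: 14845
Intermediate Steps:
f = -11628 (f = -646*18 = -11628)
-1*(-3217) - f = -1*(-3217) - 1*(-11628) = 3217 + 11628 = 14845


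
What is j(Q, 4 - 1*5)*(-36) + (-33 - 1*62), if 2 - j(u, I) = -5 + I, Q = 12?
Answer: -383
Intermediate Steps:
j(u, I) = 7 - I (j(u, I) = 2 - (-5 + I) = 2 + (5 - I) = 7 - I)
j(Q, 4 - 1*5)*(-36) + (-33 - 1*62) = (7 - (4 - 1*5))*(-36) + (-33 - 1*62) = (7 - (4 - 5))*(-36) + (-33 - 62) = (7 - 1*(-1))*(-36) - 95 = (7 + 1)*(-36) - 95 = 8*(-36) - 95 = -288 - 95 = -383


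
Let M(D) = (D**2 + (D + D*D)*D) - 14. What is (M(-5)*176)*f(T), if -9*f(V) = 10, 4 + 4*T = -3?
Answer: 156640/9 ≈ 17404.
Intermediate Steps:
M(D) = -14 + D**2 + D*(D + D**2) (M(D) = (D**2 + (D + D**2)*D) - 14 = (D**2 + D*(D + D**2)) - 14 = -14 + D**2 + D*(D + D**2))
T = -7/4 (T = -1 + (1/4)*(-3) = -1 - 3/4 = -7/4 ≈ -1.7500)
f(V) = -10/9 (f(V) = -1/9*10 = -10/9)
(M(-5)*176)*f(T) = ((-14 + (-5)**3 + 2*(-5)**2)*176)*(-10/9) = ((-14 - 125 + 2*25)*176)*(-10/9) = ((-14 - 125 + 50)*176)*(-10/9) = -89*176*(-10/9) = -15664*(-10/9) = 156640/9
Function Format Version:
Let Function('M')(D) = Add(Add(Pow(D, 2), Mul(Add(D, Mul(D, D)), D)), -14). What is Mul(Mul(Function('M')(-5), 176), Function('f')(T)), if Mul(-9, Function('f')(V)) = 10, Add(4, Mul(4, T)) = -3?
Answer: Rational(156640, 9) ≈ 17404.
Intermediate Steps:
Function('M')(D) = Add(-14, Pow(D, 2), Mul(D, Add(D, Pow(D, 2)))) (Function('M')(D) = Add(Add(Pow(D, 2), Mul(Add(D, Pow(D, 2)), D)), -14) = Add(Add(Pow(D, 2), Mul(D, Add(D, Pow(D, 2)))), -14) = Add(-14, Pow(D, 2), Mul(D, Add(D, Pow(D, 2)))))
T = Rational(-7, 4) (T = Add(-1, Mul(Rational(1, 4), -3)) = Add(-1, Rational(-3, 4)) = Rational(-7, 4) ≈ -1.7500)
Function('f')(V) = Rational(-10, 9) (Function('f')(V) = Mul(Rational(-1, 9), 10) = Rational(-10, 9))
Mul(Mul(Function('M')(-5), 176), Function('f')(T)) = Mul(Mul(Add(-14, Pow(-5, 3), Mul(2, Pow(-5, 2))), 176), Rational(-10, 9)) = Mul(Mul(Add(-14, -125, Mul(2, 25)), 176), Rational(-10, 9)) = Mul(Mul(Add(-14, -125, 50), 176), Rational(-10, 9)) = Mul(Mul(-89, 176), Rational(-10, 9)) = Mul(-15664, Rational(-10, 9)) = Rational(156640, 9)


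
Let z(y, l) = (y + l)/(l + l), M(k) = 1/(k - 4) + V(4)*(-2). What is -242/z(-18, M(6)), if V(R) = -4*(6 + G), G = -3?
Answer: -23716/13 ≈ -1824.3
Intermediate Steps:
V(R) = -12 (V(R) = -4*(6 - 3) = -4*3 = -12)
M(k) = 24 + 1/(-4 + k) (M(k) = 1/(k - 4) - 12*(-2) = 1/(-4 + k) + 24 = 24 + 1/(-4 + k))
z(y, l) = (l + y)/(2*l) (z(y, l) = (l + y)/((2*l)) = (l + y)*(1/(2*l)) = (l + y)/(2*l))
-242/z(-18, M(6)) = -242*2*(-95 + 24*6)/((-4 + 6)*((-95 + 24*6)/(-4 + 6) - 18)) = -242*(-95 + 144)/((-95 + 144)/2 - 18) = -242*49/((½)*49 - 18) = -242*49/(49/2 - 18) = -242/((½)*(2/49)*(13/2)) = -242/13/98 = -242*98/13 = -23716/13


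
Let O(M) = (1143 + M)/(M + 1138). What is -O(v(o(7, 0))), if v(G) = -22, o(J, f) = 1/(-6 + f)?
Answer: -1121/1116 ≈ -1.0045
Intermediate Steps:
O(M) = (1143 + M)/(1138 + M)
-O(v(o(7, 0))) = -(1143 - 22)/(1138 - 22) = -1121/1116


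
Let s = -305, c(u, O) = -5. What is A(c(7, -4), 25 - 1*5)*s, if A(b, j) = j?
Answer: -6100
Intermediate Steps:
A(c(7, -4), 25 - 1*5)*s = (25 - 1*5)*(-305) = (25 - 5)*(-305) = 20*(-305) = -6100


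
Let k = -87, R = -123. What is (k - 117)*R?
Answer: 25092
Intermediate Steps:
(k - 117)*R = (-87 - 117)*(-123) = -204*(-123) = 25092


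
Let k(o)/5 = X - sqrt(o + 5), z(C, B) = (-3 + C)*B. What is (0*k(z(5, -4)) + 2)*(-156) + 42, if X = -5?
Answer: -270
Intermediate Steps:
z(C, B) = B*(-3 + C)
k(o) = -25 - 5*sqrt(5 + o) (k(o) = 5*(-5 - sqrt(o + 5)) = 5*(-5 - sqrt(5 + o)) = -25 - 5*sqrt(5 + o))
(0*k(z(5, -4)) + 2)*(-156) + 42 = (0*(-25 - 5*sqrt(5 - 4*(-3 + 5))) + 2)*(-156) + 42 = (0*(-25 - 5*sqrt(5 - 4*2)) + 2)*(-156) + 42 = (0*(-25 - 5*sqrt(5 - 8)) + 2)*(-156) + 42 = (0*(-25 - 5*I*sqrt(3)) + 2)*(-156) + 42 = (0 + 2)*(-156) + 42 = 2*(-156) + 42 = -312 + 42 = -270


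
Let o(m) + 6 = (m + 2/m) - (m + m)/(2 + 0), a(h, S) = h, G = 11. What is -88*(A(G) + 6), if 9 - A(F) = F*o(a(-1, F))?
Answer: -9064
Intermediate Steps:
o(m) = -6 + 2/m (o(m) = -6 + ((m + 2/m) - (m + m)/(2 + 0)) = -6 + ((m + 2/m) - 2*m/2) = -6 + ((m + 2/m) - m) = -6 + 2/m)
A(F) = 9 + 8*F (A(F) = 9 - F*(-6 + 2/(-1)) = 9 - F*(-6 + 2*(-1)) = 9 - F*(-6 - 2) = 9 - F*(-8) = 9 - (-8)*F = 9 + 8*F)
-88*(A(G) + 6) = -88*((9 + 8*11) + 6) = -88*((9 + 88) + 6) = -88*(97 + 6) = -88*103 = -9064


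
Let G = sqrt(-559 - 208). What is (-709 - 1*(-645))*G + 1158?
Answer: 1158 - 64*I*sqrt(767) ≈ 1158.0 - 1772.5*I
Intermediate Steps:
G = I*sqrt(767) (G = sqrt(-767) = I*sqrt(767) ≈ 27.695*I)
(-709 - 1*(-645))*G + 1158 = (-709 - 1*(-645))*(I*sqrt(767)) + 1158 = (-709 + 645)*(I*sqrt(767)) + 1158 = -64*I*sqrt(767) + 1158 = 1158 - 64*I*sqrt(767)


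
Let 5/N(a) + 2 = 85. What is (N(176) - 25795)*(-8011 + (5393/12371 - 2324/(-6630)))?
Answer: 2758067324088728/13348309 ≈ 2.0662e+8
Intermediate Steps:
N(a) = 5/83 (N(a) = 5/(-2 + 85) = 5/83)
(N(176) - 25795)*(-8011 + (5393/12371 - 2324/(-6630))) = (5/83 - 25795)*(-8011 + (5393/12371 - 2324/(-6630))) = -2140980*(-8011 + (5393*(1/12371) - 2324*(-1/6630)))/83 = -2140980*(-8011 + (5393/12371 + 1162/3315))/83 = -2140980*(-8011 + 32252897/41009865)/83 = -2140980/83*(-328497775618/41009865) = 2758067324088728/13348309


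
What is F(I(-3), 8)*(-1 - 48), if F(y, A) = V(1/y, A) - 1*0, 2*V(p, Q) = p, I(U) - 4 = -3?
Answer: -49/2 ≈ -24.500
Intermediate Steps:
I(U) = 1 (I(U) = 4 - 3 = 1)
V(p, Q) = p/2
F(y, A) = 1/(2*y) (F(y, A) = 1/(2*y) - 1*0 = 1/(2*y) + 0 = 1/(2*y))
F(I(-3), 8)*(-1 - 48) = ((½)/1)*(-1 - 48) = ((½)*1)*(-49) = (½)*(-49) = -49/2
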